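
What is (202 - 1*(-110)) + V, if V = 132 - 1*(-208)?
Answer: 652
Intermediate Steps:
V = 340 (V = 132 + 208 = 340)
(202 - 1*(-110)) + V = (202 - 1*(-110)) + 340 = (202 + 110) + 340 = 312 + 340 = 652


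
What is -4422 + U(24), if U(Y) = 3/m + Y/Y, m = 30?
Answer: -44209/10 ≈ -4420.9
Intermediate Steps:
U(Y) = 11/10 (U(Y) = 3/30 + Y/Y = 3*(1/30) + 1 = ⅒ + 1 = 11/10)
-4422 + U(24) = -4422 + 11/10 = -44209/10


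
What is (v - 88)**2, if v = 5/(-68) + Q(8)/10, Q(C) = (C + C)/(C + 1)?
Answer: 72340019521/9363600 ≈ 7725.7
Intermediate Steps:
Q(C) = 2*C/(1 + C) (Q(C) = (2*C)/(1 + C) = 2*C/(1 + C))
v = 319/3060 (v = 5/(-68) + (2*8/(1 + 8))/10 = 5*(-1/68) + (2*8/9)*(1/10) = -5/68 + (2*8*(1/9))*(1/10) = -5/68 + (16/9)*(1/10) = -5/68 + 8/45 = 319/3060 ≈ 0.10425)
(v - 88)**2 = (319/3060 - 88)**2 = (-268961/3060)**2 = 72340019521/9363600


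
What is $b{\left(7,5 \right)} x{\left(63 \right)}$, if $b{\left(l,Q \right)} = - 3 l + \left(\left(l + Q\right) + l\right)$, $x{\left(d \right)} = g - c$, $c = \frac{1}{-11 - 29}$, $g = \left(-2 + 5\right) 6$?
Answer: $- \frac{721}{20} \approx -36.05$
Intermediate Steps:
$g = 18$ ($g = 3 \cdot 6 = 18$)
$c = - \frac{1}{40}$ ($c = \frac{1}{-40} = - \frac{1}{40} \approx -0.025$)
$x{\left(d \right)} = \frac{721}{40}$ ($x{\left(d \right)} = 18 - - \frac{1}{40} = 18 + \frac{1}{40} = \frac{721}{40}$)
$b{\left(l,Q \right)} = Q - l$ ($b{\left(l,Q \right)} = - 3 l + \left(\left(Q + l\right) + l\right) = - 3 l + \left(Q + 2 l\right) = Q - l$)
$b{\left(7,5 \right)} x{\left(63 \right)} = \left(5 - 7\right) \frac{721}{40} = \left(-2\right) \frac{721}{40} = - \frac{721}{20}$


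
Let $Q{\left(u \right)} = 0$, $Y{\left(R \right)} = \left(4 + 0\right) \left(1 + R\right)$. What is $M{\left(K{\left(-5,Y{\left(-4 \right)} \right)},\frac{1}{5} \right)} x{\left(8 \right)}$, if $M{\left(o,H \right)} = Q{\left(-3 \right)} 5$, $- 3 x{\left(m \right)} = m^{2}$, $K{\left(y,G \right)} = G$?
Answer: $0$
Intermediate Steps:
$Y{\left(R \right)} = 4 + 4 R$ ($Y{\left(R \right)} = 4 \left(1 + R\right) = 4 + 4 R$)
$x{\left(m \right)} = - \frac{m^{2}}{3}$
$M{\left(o,H \right)} = 0$ ($M{\left(o,H \right)} = 0 \cdot 5 = 0$)
$M{\left(K{\left(-5,Y{\left(-4 \right)} \right)},\frac{1}{5} \right)} x{\left(8 \right)} = 0 \left(- \frac{8^{2}}{3}\right) = 0 \left(\left(- \frac{1}{3}\right) 64\right) = 0 \left(- \frac{64}{3}\right) = 0$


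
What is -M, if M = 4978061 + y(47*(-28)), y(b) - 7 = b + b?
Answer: -4975436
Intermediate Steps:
y(b) = 7 + 2*b (y(b) = 7 + (b + b) = 7 + 2*b)
M = 4975436 (M = 4978061 + (7 + 2*(47*(-28))) = 4978061 + (7 + 2*(-1316)) = 4978061 + (7 - 2632) = 4978061 - 2625 = 4975436)
-M = -1*4975436 = -4975436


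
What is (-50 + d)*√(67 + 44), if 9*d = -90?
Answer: -60*√111 ≈ -632.14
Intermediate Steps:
d = -10 (d = (⅑)*(-90) = -10)
(-50 + d)*√(67 + 44) = (-50 - 10)*√(67 + 44) = -60*√111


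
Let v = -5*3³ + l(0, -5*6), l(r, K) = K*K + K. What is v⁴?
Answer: 291843050625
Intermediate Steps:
l(r, K) = K + K² (l(r, K) = K² + K = K + K²)
v = 735 (v = -5*3³ + (-5*6)*(1 - 5*6) = -5*27 - 30*(1 - 30) = -135 - 30*(-29) = -135 + 870 = 735)
v⁴ = 735⁴ = 291843050625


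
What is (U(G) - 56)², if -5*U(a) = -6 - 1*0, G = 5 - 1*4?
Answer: 75076/25 ≈ 3003.0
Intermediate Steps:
G = 1 (G = 5 - 4 = 1)
U(a) = 6/5 (U(a) = -(-6 - 1*0)/5 = -(-6 + 0)/5 = -⅕*(-6) = 6/5)
(U(G) - 56)² = (6/5 - 56)² = (-274/5)² = 75076/25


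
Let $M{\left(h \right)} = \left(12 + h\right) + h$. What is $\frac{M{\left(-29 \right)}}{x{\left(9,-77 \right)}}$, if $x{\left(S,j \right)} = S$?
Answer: $- \frac{46}{9} \approx -5.1111$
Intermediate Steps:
$M{\left(h \right)} = 12 + 2 h$
$\frac{M{\left(-29 \right)}}{x{\left(9,-77 \right)}} = \frac{12 + 2 \left(-29\right)}{9} = \left(12 - 58\right) \frac{1}{9} = \left(-46\right) \frac{1}{9} = - \frac{46}{9}$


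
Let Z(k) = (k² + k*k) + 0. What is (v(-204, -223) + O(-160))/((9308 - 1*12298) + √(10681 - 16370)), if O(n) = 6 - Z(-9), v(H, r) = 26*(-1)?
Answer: 544180/8945789 + 182*I*√5689/8945789 ≈ 0.060831 + 0.0015345*I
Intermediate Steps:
v(H, r) = -26
Z(k) = 2*k² (Z(k) = (k² + k²) + 0 = 2*k² + 0 = 2*k²)
O(n) = -156 (O(n) = 6 - 2*(-9)² = 6 - 2*81 = 6 - 1*162 = 6 - 162 = -156)
(v(-204, -223) + O(-160))/((9308 - 1*12298) + √(10681 - 16370)) = (-26 - 156)/((9308 - 1*12298) + √(10681 - 16370)) = -182/((9308 - 12298) + √(-5689)) = -182/(-2990 + I*√5689)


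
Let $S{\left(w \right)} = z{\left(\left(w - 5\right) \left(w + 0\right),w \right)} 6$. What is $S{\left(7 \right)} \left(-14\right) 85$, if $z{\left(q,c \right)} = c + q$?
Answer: $-149940$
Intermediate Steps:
$S{\left(w \right)} = 6 w + 6 w \left(-5 + w\right)$ ($S{\left(w \right)} = \left(w + \left(w - 5\right) \left(w + 0\right)\right) 6 = \left(w + \left(-5 + w\right) w\right) 6 = \left(w + w \left(-5 + w\right)\right) 6 = 6 w + 6 w \left(-5 + w\right)$)
$S{\left(7 \right)} \left(-14\right) 85 = 6 \cdot 7 \left(-4 + 7\right) \left(-14\right) 85 = 6 \cdot 7 \cdot 3 \left(-14\right) 85 = 126 \left(-14\right) 85 = \left(-1764\right) 85 = -149940$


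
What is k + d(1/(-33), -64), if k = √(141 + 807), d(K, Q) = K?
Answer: -1/33 + 2*√237 ≈ 30.759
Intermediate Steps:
k = 2*√237 (k = √948 = 2*√237 ≈ 30.790)
k + d(1/(-33), -64) = 2*√237 + 1/(-33) = 2*√237 - 1/33 = -1/33 + 2*√237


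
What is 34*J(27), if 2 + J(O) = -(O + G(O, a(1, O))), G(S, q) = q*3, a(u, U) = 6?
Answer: -1598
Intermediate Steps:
G(S, q) = 3*q
J(O) = -20 - O (J(O) = -2 - (O + 3*6) = -2 - (O + 18) = -2 - (18 + O) = -2 + (-18 - O) = -20 - O)
34*J(27) = 34*(-20 - 1*27) = 34*(-20 - 27) = 34*(-47) = -1598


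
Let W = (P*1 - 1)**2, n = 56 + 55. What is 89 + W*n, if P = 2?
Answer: 200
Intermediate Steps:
n = 111
W = 1 (W = (2*1 - 1)**2 = (2 - 1)**2 = 1**2 = 1)
89 + W*n = 89 + 1*111 = 89 + 111 = 200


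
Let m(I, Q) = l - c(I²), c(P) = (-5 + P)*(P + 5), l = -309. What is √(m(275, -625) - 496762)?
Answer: I*√5719637671 ≈ 75628.0*I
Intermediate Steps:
c(P) = (-5 + P)*(5 + P)
m(I, Q) = -284 - I⁴ (m(I, Q) = -309 - (-25 + (I²)²) = -309 - (-25 + I⁴) = -309 + (25 - I⁴) = -284 - I⁴)
√(m(275, -625) - 496762) = √((-284 - 1*275⁴) - 496762) = √((-284 - 1*5719140625) - 496762) = √((-284 - 5719140625) - 496762) = √(-5719140909 - 496762) = √(-5719637671) = I*√5719637671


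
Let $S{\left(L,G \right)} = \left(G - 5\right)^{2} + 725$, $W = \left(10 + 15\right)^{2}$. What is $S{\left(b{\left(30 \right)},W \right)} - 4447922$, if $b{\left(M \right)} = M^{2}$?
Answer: $-4062797$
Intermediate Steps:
$W = 625$ ($W = 25^{2} = 625$)
$S{\left(L,G \right)} = 725 + \left(-5 + G\right)^{2}$ ($S{\left(L,G \right)} = \left(-5 + G\right)^{2} + 725 = 725 + \left(-5 + G\right)^{2}$)
$S{\left(b{\left(30 \right)},W \right)} - 4447922 = \left(725 + \left(-5 + 625\right)^{2}\right) - 4447922 = \left(725 + 620^{2}\right) - 4447922 = \left(725 + 384400\right) - 4447922 = 385125 - 4447922 = -4062797$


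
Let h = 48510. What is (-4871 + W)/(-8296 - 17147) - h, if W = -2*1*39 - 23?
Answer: -112203178/2313 ≈ -48510.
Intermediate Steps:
W = -101 (W = -2*39 - 23 = -78 - 23 = -101)
(-4871 + W)/(-8296 - 17147) - h = (-4871 - 101)/(-8296 - 17147) - 1*48510 = -4972/(-25443) - 48510 = -4972*(-1/25443) - 48510 = 452/2313 - 48510 = -112203178/2313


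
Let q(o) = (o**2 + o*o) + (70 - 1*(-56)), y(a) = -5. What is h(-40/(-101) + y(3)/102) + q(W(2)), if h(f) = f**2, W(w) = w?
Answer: 14234361961/106131204 ≈ 134.12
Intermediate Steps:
q(o) = 126 + 2*o**2 (q(o) = (o**2 + o**2) + (70 + 56) = 2*o**2 + 126 = 126 + 2*o**2)
h(-40/(-101) + y(3)/102) + q(W(2)) = (-40/(-101) - 5/102)**2 + (126 + 2*2**2) = (-40*(-1/101) - 5*1/102)**2 + (126 + 2*4) = (40/101 - 5/102)**2 + (126 + 8) = (3575/10302)**2 + 134 = 12780625/106131204 + 134 = 14234361961/106131204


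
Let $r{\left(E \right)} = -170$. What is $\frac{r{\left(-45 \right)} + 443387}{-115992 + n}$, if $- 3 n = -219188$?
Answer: $- \frac{1329651}{128788} \approx -10.324$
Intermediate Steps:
$n = \frac{219188}{3}$ ($n = \left(- \frac{1}{3}\right) \left(-219188\right) = \frac{219188}{3} \approx 73063.0$)
$\frac{r{\left(-45 \right)} + 443387}{-115992 + n} = \frac{-170 + 443387}{-115992 + \frac{219188}{3}} = \frac{443217}{- \frac{128788}{3}} = 443217 \left(- \frac{3}{128788}\right) = - \frac{1329651}{128788}$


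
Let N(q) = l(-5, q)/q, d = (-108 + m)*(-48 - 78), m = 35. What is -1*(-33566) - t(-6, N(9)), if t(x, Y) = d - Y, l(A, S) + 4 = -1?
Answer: 219307/9 ≈ 24367.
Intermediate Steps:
l(A, S) = -5 (l(A, S) = -4 - 1 = -5)
d = 9198 (d = (-108 + 35)*(-48 - 78) = -73*(-126) = 9198)
N(q) = -5/q
t(x, Y) = 9198 - Y
-1*(-33566) - t(-6, N(9)) = -1*(-33566) - (9198 - (-5)/9) = 33566 - (9198 - (-5)/9) = 33566 - (9198 - 1*(-5/9)) = 33566 - (9198 + 5/9) = 33566 - 1*82787/9 = 33566 - 82787/9 = 219307/9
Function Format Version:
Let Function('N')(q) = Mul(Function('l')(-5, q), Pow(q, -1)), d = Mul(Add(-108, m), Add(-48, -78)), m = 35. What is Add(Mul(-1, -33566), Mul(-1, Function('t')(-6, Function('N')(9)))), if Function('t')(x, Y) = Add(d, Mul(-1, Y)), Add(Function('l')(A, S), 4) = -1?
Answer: Rational(219307, 9) ≈ 24367.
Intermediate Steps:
Function('l')(A, S) = -5 (Function('l')(A, S) = Add(-4, -1) = -5)
d = 9198 (d = Mul(Add(-108, 35), Add(-48, -78)) = Mul(-73, -126) = 9198)
Function('N')(q) = Mul(-5, Pow(q, -1))
Function('t')(x, Y) = Add(9198, Mul(-1, Y))
Add(Mul(-1, -33566), Mul(-1, Function('t')(-6, Function('N')(9)))) = Add(Mul(-1, -33566), Mul(-1, Add(9198, Mul(-1, Mul(-5, Pow(9, -1)))))) = Add(33566, Mul(-1, Add(9198, Mul(-1, Mul(-5, Rational(1, 9)))))) = Add(33566, Mul(-1, Add(9198, Mul(-1, Rational(-5, 9))))) = Add(33566, Mul(-1, Add(9198, Rational(5, 9)))) = Add(33566, Mul(-1, Rational(82787, 9))) = Add(33566, Rational(-82787, 9)) = Rational(219307, 9)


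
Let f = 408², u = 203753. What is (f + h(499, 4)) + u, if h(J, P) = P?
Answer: 370221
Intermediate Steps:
f = 166464
(f + h(499, 4)) + u = (166464 + 4) + 203753 = 166468 + 203753 = 370221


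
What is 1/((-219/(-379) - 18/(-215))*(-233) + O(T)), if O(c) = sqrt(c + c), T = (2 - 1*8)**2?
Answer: -341159523845/52427949617787 - 13279610450*sqrt(2)/52427949617787 ≈ -0.0068654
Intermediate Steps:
T = 36 (T = (2 - 8)**2 = (-6)**2 = 36)
O(c) = sqrt(2)*sqrt(c) (O(c) = sqrt(2*c) = sqrt(2)*sqrt(c))
1/((-219/(-379) - 18/(-215))*(-233) + O(T)) = 1/((-219/(-379) - 18/(-215))*(-233) + sqrt(2)*sqrt(36)) = 1/((-219*(-1/379) - 18*(-1/215))*(-233) + sqrt(2)*6) = 1/((219/379 + 18/215)*(-233) + 6*sqrt(2)) = 1/((53907/81485)*(-233) + 6*sqrt(2)) = 1/(-12560331/81485 + 6*sqrt(2))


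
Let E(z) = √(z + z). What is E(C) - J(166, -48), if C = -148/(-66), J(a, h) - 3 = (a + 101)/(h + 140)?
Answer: -543/92 + 2*√1221/33 ≈ -3.7844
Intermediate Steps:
J(a, h) = 3 + (101 + a)/(140 + h) (J(a, h) = 3 + (a + 101)/(h + 140) = 3 + (101 + a)/(140 + h))
C = 74/33 (C = -148*(-1/66) = 74/33 ≈ 2.2424)
E(z) = √2*√z (E(z) = √(2*z) = √2*√z)
E(C) - J(166, -48) = √2*√(74/33) - (521 + 166 + 3*(-48))/(140 - 48) = √2*(√2442/33) - (521 + 166 - 144)/92 = 2*√1221/33 - 543/92 = -543/92 + 2*√1221/33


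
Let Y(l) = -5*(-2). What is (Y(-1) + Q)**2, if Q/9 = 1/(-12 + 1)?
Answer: 10201/121 ≈ 84.306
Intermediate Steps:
Y(l) = 10
Q = -9/11 (Q = 9/(-12 + 1) = 9/(-11) = 9*(-1/11) = -9/11 ≈ -0.81818)
(Y(-1) + Q)**2 = (10 - 9/11)**2 = (101/11)**2 = 10201/121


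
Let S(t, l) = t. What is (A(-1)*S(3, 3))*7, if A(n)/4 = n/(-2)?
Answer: 42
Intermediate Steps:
A(n) = -2*n (A(n) = 4*(n/(-2)) = 4*(n*(-½)) = 4*(-n/2) = -2*n)
(A(-1)*S(3, 3))*7 = (-2*(-1)*3)*7 = (2*3)*7 = 6*7 = 42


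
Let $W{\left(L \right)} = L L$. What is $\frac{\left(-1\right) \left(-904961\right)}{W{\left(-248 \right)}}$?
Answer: $\frac{904961}{61504} \approx 14.714$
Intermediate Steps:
$W{\left(L \right)} = L^{2}$
$\frac{\left(-1\right) \left(-904961\right)}{W{\left(-248 \right)}} = \frac{\left(-1\right) \left(-904961\right)}{\left(-248\right)^{2}} = \frac{904961}{61504}$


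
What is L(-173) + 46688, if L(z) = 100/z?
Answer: 8076924/173 ≈ 46687.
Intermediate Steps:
L(-173) + 46688 = 100/(-173) + 46688 = 100*(-1/173) + 46688 = -100/173 + 46688 = 8076924/173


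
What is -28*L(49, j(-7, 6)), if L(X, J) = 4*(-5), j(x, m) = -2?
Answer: 560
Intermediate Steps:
L(X, J) = -20
-28*L(49, j(-7, 6)) = -28*(-20) = 560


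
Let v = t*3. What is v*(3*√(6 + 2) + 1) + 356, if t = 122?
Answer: 722 + 2196*√2 ≈ 3827.6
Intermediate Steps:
v = 366 (v = 122*3 = 366)
v*(3*√(6 + 2) + 1) + 356 = 366*(3*√(6 + 2) + 1) + 356 = 366*(3*√8 + 1) + 356 = 366*(3*(2*√2) + 1) + 356 = 366*(6*√2 + 1) + 356 = 366*(1 + 6*√2) + 356 = (366 + 2196*√2) + 356 = 722 + 2196*√2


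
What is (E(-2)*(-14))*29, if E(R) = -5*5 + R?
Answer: 10962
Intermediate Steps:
E(R) = -25 + R
(E(-2)*(-14))*29 = ((-25 - 2)*(-14))*29 = -27*(-14)*29 = 378*29 = 10962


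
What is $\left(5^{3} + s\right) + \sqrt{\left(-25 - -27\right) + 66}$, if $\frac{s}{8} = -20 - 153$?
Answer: $-1259 + 2 \sqrt{17} \approx -1250.8$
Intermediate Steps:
$s = -1384$ ($s = 8 \left(-20 - 153\right) = 8 \left(-173\right) = -1384$)
$\left(5^{3} + s\right) + \sqrt{\left(-25 - -27\right) + 66} = \left(5^{3} - 1384\right) + \sqrt{\left(-25 - -27\right) + 66} = \left(125 - 1384\right) + \sqrt{\left(-25 + 27\right) + 66} = -1259 + \sqrt{2 + 66} = -1259 + \sqrt{68} = -1259 + 2 \sqrt{17}$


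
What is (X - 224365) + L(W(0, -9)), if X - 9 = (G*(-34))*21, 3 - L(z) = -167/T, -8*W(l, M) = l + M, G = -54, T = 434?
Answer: -80635731/434 ≈ -1.8580e+5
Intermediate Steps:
W(l, M) = -M/8 - l/8 (W(l, M) = -(l + M)/8 = -(M + l)/8 = -M/8 - l/8)
L(z) = 1469/434 (L(z) = 3 - (-167)/434 = 3 - 1*(-167/434) = 3 + 167/434 = 1469/434)
X = 38565 (X = 9 - 54*(-34)*21 = 9 + 1836*21 = 9 + 38556 = 38565)
(X - 224365) + L(W(0, -9)) = (38565 - 224365) + 1469/434 = -185800 + 1469/434 = -80635731/434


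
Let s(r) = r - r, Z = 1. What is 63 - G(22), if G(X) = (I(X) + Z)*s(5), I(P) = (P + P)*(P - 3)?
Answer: 63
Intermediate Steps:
s(r) = 0
I(P) = 2*P*(-3 + P) (I(P) = (2*P)*(-3 + P) = 2*P*(-3 + P))
G(X) = 0 (G(X) = (2*X*(-3 + X) + 1)*0 = (1 + 2*X*(-3 + X))*0 = 0)
63 - G(22) = 63 - 1*0 = 63 + 0 = 63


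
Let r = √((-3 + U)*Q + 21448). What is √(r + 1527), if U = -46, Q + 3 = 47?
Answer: √(1527 + 2*√4823) ≈ 40.815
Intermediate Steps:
Q = 44 (Q = -3 + 47 = 44)
r = 2*√4823 (r = √((-3 - 46)*44 + 21448) = √(-49*44 + 21448) = √(-2156 + 21448) = √19292 = 2*√4823 ≈ 138.90)
√(r + 1527) = √(2*√4823 + 1527) = √(1527 + 2*√4823)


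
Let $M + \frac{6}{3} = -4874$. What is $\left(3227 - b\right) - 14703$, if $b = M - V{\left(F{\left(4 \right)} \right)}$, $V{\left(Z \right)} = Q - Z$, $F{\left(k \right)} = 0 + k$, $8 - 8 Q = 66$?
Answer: $- \frac{26445}{4} \approx -6611.3$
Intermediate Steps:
$Q = - \frac{29}{4}$ ($Q = 1 - \frac{33}{4} = - \frac{29}{4} \approx -7.25$)
$F{\left(k \right)} = k$
$V{\left(Z \right)} = - \frac{29}{4} - Z$
$M = -4876$ ($M = -2 - 4874 = -4876$)
$b = - \frac{19459}{4}$ ($b = -4876 - \left(- \frac{29}{4} - 4\right) = -4876 - - \frac{45}{4} = -4876 + \frac{45}{4} = - \frac{19459}{4} \approx -4864.8$)
$\left(3227 - b\right) - 14703 = \left(3227 - - \frac{19459}{4}\right) - 14703 = \left(3227 + \frac{19459}{4}\right) - 14703 = \frac{32367}{4} - 14703 = - \frac{26445}{4}$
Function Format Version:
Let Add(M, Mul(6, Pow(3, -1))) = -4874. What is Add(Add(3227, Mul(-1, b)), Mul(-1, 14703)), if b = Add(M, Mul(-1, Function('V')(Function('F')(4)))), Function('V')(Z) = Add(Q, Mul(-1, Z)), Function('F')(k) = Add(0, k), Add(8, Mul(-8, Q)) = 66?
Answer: Rational(-26445, 4) ≈ -6611.3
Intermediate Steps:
Q = Rational(-29, 4) (Q = Add(1, Mul(Rational(-1, 8), 66)) = Add(1, Rational(-33, 4)) = Rational(-29, 4) ≈ -7.2500)
Function('F')(k) = k
Function('V')(Z) = Add(Rational(-29, 4), Mul(-1, Z))
M = -4876 (M = Add(-2, -4874) = -4876)
b = Rational(-19459, 4) (b = Add(-4876, Mul(-1, Add(Rational(-29, 4), Mul(-1, 4)))) = Add(-4876, Mul(-1, Add(Rational(-29, 4), -4))) = Add(-4876, Mul(-1, Rational(-45, 4))) = Add(-4876, Rational(45, 4)) = Rational(-19459, 4) ≈ -4864.8)
Add(Add(3227, Mul(-1, b)), Mul(-1, 14703)) = Add(Add(3227, Mul(-1, Rational(-19459, 4))), Mul(-1, 14703)) = Add(Add(3227, Rational(19459, 4)), -14703) = Add(Rational(32367, 4), -14703) = Rational(-26445, 4)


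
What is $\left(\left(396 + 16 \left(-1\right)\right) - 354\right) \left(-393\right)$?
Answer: $-10218$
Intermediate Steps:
$\left(\left(396 + 16 \left(-1\right)\right) - 354\right) \left(-393\right) = \left(\left(396 - 16\right) - 354\right) \left(-393\right) = \left(380 - 354\right) \left(-393\right) = 26 \left(-393\right) = -10218$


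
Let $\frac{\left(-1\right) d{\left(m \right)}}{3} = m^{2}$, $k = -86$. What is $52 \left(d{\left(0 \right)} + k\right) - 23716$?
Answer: $-28188$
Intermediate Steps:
$d{\left(m \right)} = - 3 m^{2}$
$52 \left(d{\left(0 \right)} + k\right) - 23716 = 52 \left(- 3 \cdot 0^{2} - 86\right) - 23716 = 52 \left(\left(-3\right) 0 - 86\right) - 23716 = 52 \left(0 - 86\right) - 23716 = 52 \left(-86\right) - 23716 = -4472 - 23716 = -28188$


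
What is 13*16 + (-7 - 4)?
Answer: 197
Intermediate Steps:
13*16 + (-7 - 4) = 208 - 11 = 197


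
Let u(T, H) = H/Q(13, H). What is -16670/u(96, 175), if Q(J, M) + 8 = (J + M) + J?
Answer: -643462/35 ≈ -18385.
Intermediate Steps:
Q(J, M) = -8 + M + 2*J (Q(J, M) = -8 + ((J + M) + J) = -8 + (M + 2*J) = -8 + M + 2*J)
u(T, H) = H/(18 + H) (u(T, H) = H/(-8 + H + 2*13) = H/(-8 + H + 26) = H/(18 + H))
-16670/u(96, 175) = -16670/(175/(18 + 175)) = -16670/(175/193) = -16670/(175*(1/193)) = -16670/175/193 = -16670*193/175 = -643462/35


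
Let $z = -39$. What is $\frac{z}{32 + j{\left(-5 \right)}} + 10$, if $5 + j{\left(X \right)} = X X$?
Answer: $\frac{37}{4} \approx 9.25$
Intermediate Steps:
$j{\left(X \right)} = -5 + X^{2}$ ($j{\left(X \right)} = -5 + X X = -5 + X^{2}$)
$\frac{z}{32 + j{\left(-5 \right)}} + 10 = - \frac{39}{32 - \left(5 - \left(-5\right)^{2}\right)} + 10 = - \frac{39}{32 + \left(-5 + 25\right)} + 10 = - \frac{39}{32 + 20} + 10 = - \frac{39}{52} + 10 = \left(-39\right) \frac{1}{52} + 10 = - \frac{3}{4} + 10 = \frac{37}{4}$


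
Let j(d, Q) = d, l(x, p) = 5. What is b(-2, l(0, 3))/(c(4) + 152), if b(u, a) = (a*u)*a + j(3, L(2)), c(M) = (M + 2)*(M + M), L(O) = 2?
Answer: -47/200 ≈ -0.23500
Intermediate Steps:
c(M) = 2*M*(2 + M) (c(M) = (2 + M)*(2*M) = 2*M*(2 + M))
b(u, a) = 3 + u*a**2 (b(u, a) = (a*u)*a + 3 = u*a**2 + 3 = 3 + u*a**2)
b(-2, l(0, 3))/(c(4) + 152) = (3 - 2*5**2)/(2*4*(2 + 4) + 152) = (3 - 2*25)/(2*4*6 + 152) = (3 - 50)/(48 + 152) = -47/200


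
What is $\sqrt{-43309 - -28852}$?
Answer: $i \sqrt{14457} \approx 120.24 i$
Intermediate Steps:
$\sqrt{-43309 - -28852} = \sqrt{-43309 + 28852} = \sqrt{-14457} = i \sqrt{14457}$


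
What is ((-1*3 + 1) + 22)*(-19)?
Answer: -380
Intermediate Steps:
((-1*3 + 1) + 22)*(-19) = ((-3 + 1) + 22)*(-19) = (-2 + 22)*(-19) = 20*(-19) = -380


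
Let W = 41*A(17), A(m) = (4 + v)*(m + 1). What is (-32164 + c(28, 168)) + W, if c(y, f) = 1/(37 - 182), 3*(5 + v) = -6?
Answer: -4984811/145 ≈ -34378.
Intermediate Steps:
v = -7 (v = -5 + (⅓)*(-6) = -5 - 2 = -7)
A(m) = -3 - 3*m (A(m) = (4 - 7)*(m + 1) = -3*(1 + m) = -3 - 3*m)
c(y, f) = -1/145 (c(y, f) = 1/(-145) = -1/145)
W = -2214 (W = 41*(-3 - 3*17) = 41*(-3 - 51) = 41*(-54) = -2214)
(-32164 + c(28, 168)) + W = (-32164 - 1/145) - 2214 = -4663781/145 - 2214 = -4984811/145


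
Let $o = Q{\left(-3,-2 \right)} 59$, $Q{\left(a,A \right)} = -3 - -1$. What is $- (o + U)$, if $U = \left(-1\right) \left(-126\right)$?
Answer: $-8$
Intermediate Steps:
$Q{\left(a,A \right)} = -2$ ($Q{\left(a,A \right)} = -3 + 1 = -2$)
$o = -118$ ($o = \left(-2\right) 59 = -118$)
$U = 126$
$- (o + U) = - (-118 + 126) = \left(-1\right) 8 = -8$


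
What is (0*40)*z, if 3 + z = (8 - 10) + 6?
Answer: 0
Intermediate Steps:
z = 1 (z = -3 + ((8 - 10) + 6) = -3 + (-2 + 6) = -3 + 4 = 1)
(0*40)*z = (0*40)*1 = 0*1 = 0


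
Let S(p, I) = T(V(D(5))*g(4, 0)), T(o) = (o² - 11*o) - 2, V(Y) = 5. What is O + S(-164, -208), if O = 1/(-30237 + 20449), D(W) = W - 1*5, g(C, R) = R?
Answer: -19577/9788 ≈ -2.0001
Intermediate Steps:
D(W) = -5 + W (D(W) = W - 5 = -5 + W)
O = -1/9788 (O = 1/(-9788) = -1/9788 ≈ -0.00010217)
T(o) = -2 + o² - 11*o
S(p, I) = -2 (S(p, I) = -2 + (5*0)² - 55*0 = -2 + 0² - 11*0 = -2 + 0 + 0 = -2)
O + S(-164, -208) = -1/9788 - 2 = -19577/9788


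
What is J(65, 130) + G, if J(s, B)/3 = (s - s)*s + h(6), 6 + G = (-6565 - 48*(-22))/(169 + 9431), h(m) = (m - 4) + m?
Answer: 167291/9600 ≈ 17.426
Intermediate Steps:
h(m) = -4 + 2*m (h(m) = (-4 + m) + m = -4 + 2*m)
G = -63109/9600 (G = -6 + (-6565 - 48*(-22))/(169 + 9431) = -6 + (-6565 + 1056)/9600 = -6 - 5509*1/9600 = -6 - 5509/9600 = -63109/9600 ≈ -6.5739)
J(s, B) = 24 (J(s, B) = 3*((s - s)*s + (-4 + 2*6)) = 3*(0*s + (-4 + 12)) = 3*(0 + 8) = 3*8 = 24)
J(65, 130) + G = 24 - 63109/9600 = 167291/9600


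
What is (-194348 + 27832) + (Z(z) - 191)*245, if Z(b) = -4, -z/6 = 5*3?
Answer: -214291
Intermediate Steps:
z = -90 (z = -30*3 = -6*15 = -90)
(-194348 + 27832) + (Z(z) - 191)*245 = (-194348 + 27832) + (-4 - 191)*245 = -166516 - 195*245 = -166516 - 47775 = -214291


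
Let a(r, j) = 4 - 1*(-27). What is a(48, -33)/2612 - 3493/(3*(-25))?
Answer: 9126041/195900 ≈ 46.585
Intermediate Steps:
a(r, j) = 31 (a(r, j) = 4 + 27 = 31)
a(48, -33)/2612 - 3493/(3*(-25)) = 31/2612 - 3493/(3*(-25)) = 31*(1/2612) - 3493/(-75) = 31/2612 - 3493*(-1/75) = 31/2612 + 3493/75 = 9126041/195900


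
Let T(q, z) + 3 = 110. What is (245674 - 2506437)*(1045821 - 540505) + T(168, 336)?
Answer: -1142399716001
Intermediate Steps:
T(q, z) = 107 (T(q, z) = -3 + 110 = 107)
(245674 - 2506437)*(1045821 - 540505) + T(168, 336) = (245674 - 2506437)*(1045821 - 540505) + 107 = -2260763*505316 + 107 = -1142399716108 + 107 = -1142399716001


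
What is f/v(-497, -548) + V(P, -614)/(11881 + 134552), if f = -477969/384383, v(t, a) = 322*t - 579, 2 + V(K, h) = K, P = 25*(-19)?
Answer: -9792838033002/3013440156789769 ≈ -0.0032497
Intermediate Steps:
P = -475
V(K, h) = -2 + K
v(t, a) = -579 + 322*t
f = -477969/384383 (f = -477969*1/384383 = -477969/384383 ≈ -1.2435)
f/v(-497, -548) + V(P, -614)/(11881 + 134552) = -477969/(384383*(-579 + 322*(-497))) + (-2 - 475)/(11881 + 134552) = -477969/(384383*(-579 - 160034)) - 477/146433 = -477969/384383/(-160613) - 477*1/146433 = -477969/384383*(-1/160613) - 159/48811 = 477969/61736906779 - 159/48811 = -9792838033002/3013440156789769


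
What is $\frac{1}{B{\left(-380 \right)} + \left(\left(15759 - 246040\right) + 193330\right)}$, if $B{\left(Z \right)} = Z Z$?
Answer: $\frac{1}{107449} \approx 9.3067 \cdot 10^{-6}$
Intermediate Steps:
$B{\left(Z \right)} = Z^{2}$
$\frac{1}{B{\left(-380 \right)} + \left(\left(15759 - 246040\right) + 193330\right)} = \frac{1}{\left(-380\right)^{2} + \left(\left(15759 - 246040\right) + 193330\right)} = \frac{1}{144400 + \left(-230281 + 193330\right)} = \frac{1}{144400 - 36951} = \frac{1}{107449}$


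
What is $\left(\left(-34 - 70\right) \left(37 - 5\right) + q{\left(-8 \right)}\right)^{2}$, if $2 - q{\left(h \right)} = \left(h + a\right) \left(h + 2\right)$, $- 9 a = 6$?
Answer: $11410884$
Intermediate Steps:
$a = - \frac{2}{3}$ ($a = \left(- \frac{1}{9}\right) 6 = - \frac{2}{3} \approx -0.66667$)
$q{\left(h \right)} = 2 - \left(2 + h\right) \left(- \frac{2}{3} + h\right)$ ($q{\left(h \right)} = 2 - \left(h - \frac{2}{3}\right) \left(h + 2\right) = 2 - \left(- \frac{2}{3} + h\right) \left(2 + h\right) = 2 - \left(2 + h\right) \left(- \frac{2}{3} + h\right)$)
$\left(\left(-34 - 70\right) \left(37 - 5\right) + q{\left(-8 \right)}\right)^{2} = \left(\left(-34 - 70\right) \left(37 - 5\right) - 50\right)^{2} = \left(\left(-104\right) 32 + \left(\frac{10}{3} - 64 + \frac{32}{3}\right)\right)^{2} = \left(-3328 + \left(\frac{10}{3} - 64 + \frac{32}{3}\right)\right)^{2} = \left(-3328 - 50\right)^{2} = \left(-3378\right)^{2} = 11410884$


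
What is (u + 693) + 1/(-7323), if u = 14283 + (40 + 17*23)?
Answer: 112825460/7323 ≈ 15407.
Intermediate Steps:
u = 14714 (u = 14283 + (40 + 391) = 14283 + 431 = 14714)
(u + 693) + 1/(-7323) = (14714 + 693) + 1/(-7323) = 15407 - 1/7323 = 112825460/7323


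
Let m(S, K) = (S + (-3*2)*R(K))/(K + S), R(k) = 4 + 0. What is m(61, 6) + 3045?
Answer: 204052/67 ≈ 3045.6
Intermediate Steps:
R(k) = 4
m(S, K) = (-24 + S)/(K + S) (m(S, K) = (S - 3*2*4)/(K + S) = (S - 6*4)/(K + S) = (S - 24)/(K + S) = (-24 + S)/(K + S))
m(61, 6) + 3045 = (-24 + 61)/(6 + 61) + 3045 = 37/67 + 3045 = 204052/67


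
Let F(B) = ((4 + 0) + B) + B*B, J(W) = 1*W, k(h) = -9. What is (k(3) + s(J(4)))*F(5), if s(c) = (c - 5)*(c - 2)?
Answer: -374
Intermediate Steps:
J(W) = W
s(c) = (-5 + c)*(-2 + c)
F(B) = 4 + B + B² (F(B) = (4 + B) + B² = 4 + B + B²)
(k(3) + s(J(4)))*F(5) = (-9 + (10 + 4² - 7*4))*(4 + 5 + 5²) = (-9 + (10 + 16 - 28))*(4 + 5 + 25) = (-9 - 2)*34 = -11*34 = -374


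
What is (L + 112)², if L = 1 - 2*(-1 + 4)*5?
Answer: 6889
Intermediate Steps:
L = -29 (L = 1 - 2*3*5 = 1 - 6*5 = 1 - 30 = -29)
(L + 112)² = (-29 + 112)² = 83² = 6889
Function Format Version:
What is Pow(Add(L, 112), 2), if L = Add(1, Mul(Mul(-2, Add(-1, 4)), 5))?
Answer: 6889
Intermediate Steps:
L = -29 (L = Add(1, Mul(Mul(-2, 3), 5)) = Add(1, Mul(-6, 5)) = Add(1, -30) = -29)
Pow(Add(L, 112), 2) = Pow(Add(-29, 112), 2) = Pow(83, 2) = 6889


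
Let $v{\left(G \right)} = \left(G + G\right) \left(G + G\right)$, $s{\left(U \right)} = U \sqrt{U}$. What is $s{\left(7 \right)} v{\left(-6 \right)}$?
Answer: $1008 \sqrt{7} \approx 2666.9$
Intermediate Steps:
$s{\left(U \right)} = U^{\frac{3}{2}}$
$v{\left(G \right)} = 4 G^{2}$ ($v{\left(G \right)} = 2 G 2 G = 4 G^{2}$)
$s{\left(7 \right)} v{\left(-6 \right)} = 7^{\frac{3}{2}} \cdot 4 \left(-6\right)^{2} = 7 \sqrt{7} \cdot 4 \cdot 36 = 7 \sqrt{7} \cdot 144 = 1008 \sqrt{7}$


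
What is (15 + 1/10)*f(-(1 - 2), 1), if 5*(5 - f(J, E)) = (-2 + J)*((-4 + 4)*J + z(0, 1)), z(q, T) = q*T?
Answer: 151/2 ≈ 75.500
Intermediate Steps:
z(q, T) = T*q
f(J, E) = 5 (f(J, E) = 5 - (-2 + J)*((-4 + 4)*J + 1*0)/5 = 5 - (-2 + J)*(0*J + 0)/5 = 5 - (-2 + J)*(0 + 0)/5 = 5 - (-2 + J)*0/5 = 5 - ⅕*0 = 5 + 0 = 5)
(15 + 1/10)*f(-(1 - 2), 1) = (15 + 1/10)*5 = (15 + ⅒)*5 = (151/10)*5 = 151/2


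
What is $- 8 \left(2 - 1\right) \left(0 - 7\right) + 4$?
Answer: $60$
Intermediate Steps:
$- 8 \left(2 - 1\right) \left(0 - 7\right) + 4 = - 8 \cdot 1 \left(-7\right) + 4 = \left(-8\right) \left(-7\right) + 4 = 56 + 4 = 60$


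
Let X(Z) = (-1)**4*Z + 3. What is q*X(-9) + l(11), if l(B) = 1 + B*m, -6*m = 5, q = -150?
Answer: 5351/6 ≈ 891.83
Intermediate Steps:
m = -5/6 (m = -1/6*5 = -5/6 ≈ -0.83333)
X(Z) = 3 + Z (X(Z) = 1*Z + 3 = Z + 3 = 3 + Z)
l(B) = 1 - 5*B/6 (l(B) = 1 + B*(-5/6) = 1 - 5*B/6)
q*X(-9) + l(11) = -150*(3 - 9) + (1 - 5/6*11) = -150*(-6) + (1 - 55/6) = 900 - 49/6 = 5351/6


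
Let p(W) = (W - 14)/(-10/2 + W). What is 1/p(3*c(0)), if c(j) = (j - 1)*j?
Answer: 5/14 ≈ 0.35714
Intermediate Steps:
c(j) = j*(-1 + j) (c(j) = (-1 + j)*j = j*(-1 + j))
p(W) = (-14 + W)/(-5 + W) (p(W) = (-14 + W)/(-10*1/2 + W) = (-14 + W)/(-5 + W))
1/p(3*c(0)) = 1/((-14 + 3*(0*(-1 + 0)))/(-5 + 3*(0*(-1 + 0)))) = 1/((-14 + 3*(0*(-1)))/(-5 + 3*(0*(-1)))) = 1/((-14 + 3*0)/(-5 + 3*0)) = 1/((-14 + 0)/(-5 + 0)) = 1/(-14/(-5)) = 1/(-1/5*(-14)) = 1/(14/5) = 5/14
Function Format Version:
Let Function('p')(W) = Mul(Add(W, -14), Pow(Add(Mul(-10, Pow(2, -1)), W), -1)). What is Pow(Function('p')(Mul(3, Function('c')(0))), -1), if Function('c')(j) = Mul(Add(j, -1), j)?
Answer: Rational(5, 14) ≈ 0.35714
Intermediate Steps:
Function('c')(j) = Mul(j, Add(-1, j)) (Function('c')(j) = Mul(Add(-1, j), j) = Mul(j, Add(-1, j)))
Function('p')(W) = Mul(Pow(Add(-5, W), -1), Add(-14, W)) (Function('p')(W) = Mul(Add(-14, W), Pow(Add(Mul(-10, Rational(1, 2)), W), -1)) = Mul(Add(-14, W), Pow(Add(-5, W), -1)) = Mul(Pow(Add(-5, W), -1), Add(-14, W)))
Pow(Function('p')(Mul(3, Function('c')(0))), -1) = Pow(Mul(Pow(Add(-5, Mul(3, Mul(0, Add(-1, 0)))), -1), Add(-14, Mul(3, Mul(0, Add(-1, 0))))), -1) = Pow(Mul(Pow(Add(-5, Mul(3, Mul(0, -1))), -1), Add(-14, Mul(3, Mul(0, -1)))), -1) = Pow(Mul(Pow(Add(-5, Mul(3, 0)), -1), Add(-14, Mul(3, 0))), -1) = Pow(Mul(Pow(Add(-5, 0), -1), Add(-14, 0)), -1) = Pow(Mul(Pow(-5, -1), -14), -1) = Pow(Mul(Rational(-1, 5), -14), -1) = Pow(Rational(14, 5), -1) = Rational(5, 14)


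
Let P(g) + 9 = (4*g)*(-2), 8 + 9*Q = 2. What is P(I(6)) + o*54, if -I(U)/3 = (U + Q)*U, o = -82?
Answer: -3669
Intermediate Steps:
Q = -⅔ (Q = -8/9 + (⅑)*2 = -8/9 + 2/9 = -⅔ ≈ -0.66667)
I(U) = -3*U*(-⅔ + U) (I(U) = -3*(U - ⅔)*U = -3*(-⅔ + U)*U = -3*U*(-⅔ + U))
P(g) = -9 - 8*g (P(g) = -9 + (4*g)*(-2) = -9 - 8*g)
P(I(6)) + o*54 = (-9 - 48*(2 - 3*6)) - 82*54 = (-9 - 48*(2 - 18)) - 4428 = (-9 - 48*(-16)) - 4428 = (-9 - 8*(-96)) - 4428 = (-9 + 768) - 4428 = 759 - 4428 = -3669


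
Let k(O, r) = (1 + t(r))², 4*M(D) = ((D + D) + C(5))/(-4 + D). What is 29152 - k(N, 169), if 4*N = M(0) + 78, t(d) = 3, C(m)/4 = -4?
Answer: 29136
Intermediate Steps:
C(m) = -16 (C(m) = 4*(-4) = -16)
M(D) = (-16 + 2*D)/(4*(-4 + D)) (M(D) = (((D + D) - 16)/(-4 + D))/4 = ((2*D - 16)/(-4 + D))/4 = ((-16 + 2*D)/(-4 + D))/4 = (-16 + 2*D)/(4*(-4 + D)))
N = 79/4 (N = ((-8 + 0)/(2*(-4 + 0)) + 78)/4 = ((½)*(-8)/(-4) + 78)/4 = ((½)*(-¼)*(-8) + 78)/4 = (1 + 78)/4 = (¼)*79 = 79/4 ≈ 19.750)
k(O, r) = 16 (k(O, r) = (1 + 3)² = 4² = 16)
29152 - k(N, 169) = 29152 - 1*16 = 29152 - 16 = 29136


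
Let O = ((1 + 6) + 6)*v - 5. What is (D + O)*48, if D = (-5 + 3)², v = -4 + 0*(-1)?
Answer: -2544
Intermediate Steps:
v = -4 (v = -4 + 0 = -4)
D = 4 (D = (-2)² = 4)
O = -57 (O = ((1 + 6) + 6)*(-4) - 5 = (7 + 6)*(-4) - 5 = 13*(-4) - 5 = -52 - 5 = -57)
(D + O)*48 = (4 - 57)*48 = -53*48 = -2544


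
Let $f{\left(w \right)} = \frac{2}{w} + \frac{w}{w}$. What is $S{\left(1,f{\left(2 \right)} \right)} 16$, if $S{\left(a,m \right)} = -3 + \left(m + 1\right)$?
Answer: $0$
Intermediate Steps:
$f{\left(w \right)} = 1 + \frac{2}{w}$ ($f{\left(w \right)} = \frac{2}{w} + 1 = 1 + \frac{2}{w}$)
$S{\left(a,m \right)} = -2 + m$ ($S{\left(a,m \right)} = -3 + \left(1 + m\right) = -2 + m$)
$S{\left(1,f{\left(2 \right)} \right)} 16 = \left(-2 + \frac{2 + 2}{2}\right) 16 = \left(-2 + \frac{1}{2} \cdot 4\right) 16 = \left(-2 + 2\right) 16 = 0 \cdot 16 = 0$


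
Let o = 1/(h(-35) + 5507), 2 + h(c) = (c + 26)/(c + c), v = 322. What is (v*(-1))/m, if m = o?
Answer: -8863257/5 ≈ -1.7727e+6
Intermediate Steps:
h(c) = -2 + (26 + c)/(2*c) (h(c) = -2 + (c + 26)/(c + c) = -2 + (26 + c)/((2*c)) = -2 + (26 + c)*(1/(2*c)) = -2 + (26 + c)/(2*c))
o = 70/385359 (o = 1/((-3/2 + 13/(-35)) + 5507) = 1/((-3/2 + 13*(-1/35)) + 5507) = 1/((-3/2 - 13/35) + 5507) = 1/(-131/70 + 5507) = 1/(385359/70) = 70/385359 ≈ 0.00018165)
m = 70/385359 ≈ 0.00018165
(v*(-1))/m = (322*(-1))/(70/385359) = -322*385359/70 = -8863257/5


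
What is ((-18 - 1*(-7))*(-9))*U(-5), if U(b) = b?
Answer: -495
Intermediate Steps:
((-18 - 1*(-7))*(-9))*U(-5) = ((-18 - 1*(-7))*(-9))*(-5) = ((-18 + 7)*(-9))*(-5) = -11*(-9)*(-5) = 99*(-5) = -495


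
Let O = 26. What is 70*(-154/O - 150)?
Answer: -141890/13 ≈ -10915.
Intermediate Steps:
70*(-154/O - 150) = 70*(-154/26 - 150) = 70*(-154*1/26 - 150) = 70*(-77/13 - 150) = 70*(-2027/13) = -141890/13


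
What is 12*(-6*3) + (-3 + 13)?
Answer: -206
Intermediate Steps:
12*(-6*3) + (-3 + 13) = 12*(-18) + 10 = -216 + 10 = -206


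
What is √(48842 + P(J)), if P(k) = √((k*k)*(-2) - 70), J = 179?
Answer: √(48842 + 54*I*√22) ≈ 221.0 + 0.573*I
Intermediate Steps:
P(k) = √(-70 - 2*k²) (P(k) = √(k²*(-2) - 70) = √(-2*k² - 70) = √(-70 - 2*k²))
√(48842 + P(J)) = √(48842 + √(-70 - 2*179²)) = √(48842 + √(-70 - 2*32041)) = √(48842 + √(-70 - 64082)) = √(48842 + √(-64152)) = √(48842 + 54*I*√22)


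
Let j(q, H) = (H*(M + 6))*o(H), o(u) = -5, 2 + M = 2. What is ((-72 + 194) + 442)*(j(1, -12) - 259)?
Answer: 56964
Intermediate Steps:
M = 0 (M = -2 + 2 = 0)
j(q, H) = -30*H (j(q, H) = (H*(0 + 6))*(-5) = (H*6)*(-5) = (6*H)*(-5) = -30*H)
((-72 + 194) + 442)*(j(1, -12) - 259) = ((-72 + 194) + 442)*(-30*(-12) - 259) = (122 + 442)*(360 - 259) = 564*101 = 56964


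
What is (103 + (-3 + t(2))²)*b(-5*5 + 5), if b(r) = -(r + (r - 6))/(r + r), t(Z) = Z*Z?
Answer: -598/5 ≈ -119.60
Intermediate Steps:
t(Z) = Z²
b(r) = -(-6 + 2*r)/(2*r) (b(r) = -(r + (-6 + r))/(2*r) = -(-6 + 2*r)*1/(2*r) = -(-6 + 2*r)/(2*r))
(103 + (-3 + t(2))²)*b(-5*5 + 5) = (103 + (-3 + 2²)²)*((3 - (-5*5 + 5))/(-5*5 + 5)) = (103 + (-3 + 4)²)*((3 - (-25 + 5))/(-25 + 5)) = (103 + 1²)*((3 - 1*(-20))/(-20)) = (103 + 1)*(-(3 + 20)/20) = 104*(-1/20*23) = 104*(-23/20) = -598/5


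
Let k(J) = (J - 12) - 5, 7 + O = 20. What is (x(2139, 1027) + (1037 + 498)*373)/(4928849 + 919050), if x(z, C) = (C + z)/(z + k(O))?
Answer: 1222408091/12485264365 ≈ 0.097908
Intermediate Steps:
O = 13 (O = -7 + 20 = 13)
k(J) = -17 + J (k(J) = (-12 + J) - 5 = -17 + J)
x(z, C) = (C + z)/(-4 + z) (x(z, C) = (C + z)/(z + (-17 + 13)) = (C + z)/(z - 4) = (C + z)/(-4 + z))
(x(2139, 1027) + (1037 + 498)*373)/(4928849 + 919050) = ((1027 + 2139)/(-4 + 2139) + (1037 + 498)*373)/(4928849 + 919050) = (3166/2135 + 1535*373)/5847899 = ((1/2135)*3166 + 572555)*(1/5847899) = (3166/2135 + 572555)*(1/5847899) = (1222408091/2135)*(1/5847899) = 1222408091/12485264365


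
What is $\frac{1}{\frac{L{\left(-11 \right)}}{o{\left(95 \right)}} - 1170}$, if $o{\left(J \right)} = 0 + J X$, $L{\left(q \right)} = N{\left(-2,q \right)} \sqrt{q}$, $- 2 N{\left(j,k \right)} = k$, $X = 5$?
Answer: $- \frac{1055925000}{1235432251331} - \frac{10450 i \sqrt{11}}{1235432251331} \approx -0.0008547 - 2.8054 \cdot 10^{-8} i$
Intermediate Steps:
$N{\left(j,k \right)} = - \frac{k}{2}$
$L{\left(q \right)} = - \frac{q^{\frac{3}{2}}}{2}$ ($L{\left(q \right)} = - \frac{q}{2} \sqrt{q} = - \frac{q^{\frac{3}{2}}}{2}$)
$o{\left(J \right)} = 5 J$ ($o{\left(J \right)} = 0 + J 5 = 0 + 5 J = 5 J$)
$\frac{1}{\frac{L{\left(-11 \right)}}{o{\left(95 \right)}} - 1170} = \frac{1}{\frac{\left(- \frac{1}{2}\right) \left(-11\right)^{\frac{3}{2}}}{5 \cdot 95} - 1170} = \frac{1}{\frac{\left(- \frac{1}{2}\right) \left(- 11 i \sqrt{11}\right)}{475} - 1170} = \frac{1}{\frac{11 i \sqrt{11}}{2} \cdot \frac{1}{475} - 1170} = \frac{1}{\frac{11 i \sqrt{11}}{950} - 1170} = \frac{1}{-1170 + \frac{11 i \sqrt{11}}{950}}$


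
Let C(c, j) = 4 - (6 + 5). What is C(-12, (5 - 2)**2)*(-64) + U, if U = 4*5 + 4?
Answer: 472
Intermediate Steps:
U = 24 (U = 20 + 4 = 24)
C(c, j) = -7 (C(c, j) = 4 - 1*11 = 4 - 11 = -7)
C(-12, (5 - 2)**2)*(-64) + U = -7*(-64) + 24 = 448 + 24 = 472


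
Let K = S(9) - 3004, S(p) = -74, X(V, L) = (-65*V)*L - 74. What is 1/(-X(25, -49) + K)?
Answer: -1/82629 ≈ -1.2102e-5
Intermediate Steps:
X(V, L) = -74 - 65*L*V (X(V, L) = -65*L*V - 74 = -74 - 65*L*V)
K = -3078 (K = -74 - 3004 = -3078)
1/(-X(25, -49) + K) = 1/(-(-74 - 65*(-49)*25) - 3078) = 1/(-(-74 + 79625) - 3078) = 1/(-1*79551 - 3078) = 1/(-79551 - 3078) = 1/(-82629) = -1/82629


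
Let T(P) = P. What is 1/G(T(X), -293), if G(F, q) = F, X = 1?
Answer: 1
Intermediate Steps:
1/G(T(X), -293) = 1/1 = 1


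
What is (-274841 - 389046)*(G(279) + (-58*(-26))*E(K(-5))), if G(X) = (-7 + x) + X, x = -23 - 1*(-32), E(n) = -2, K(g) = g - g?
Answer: 1815730945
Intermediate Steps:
K(g) = 0
x = 9 (x = -23 + 32 = 9)
G(X) = 2 + X (G(X) = (-7 + 9) + X = 2 + X)
(-274841 - 389046)*(G(279) + (-58*(-26))*E(K(-5))) = (-274841 - 389046)*((2 + 279) - 58*(-26)*(-2)) = -663887*(281 + 1508*(-2)) = -663887*(281 - 3016) = -663887*(-2735) = 1815730945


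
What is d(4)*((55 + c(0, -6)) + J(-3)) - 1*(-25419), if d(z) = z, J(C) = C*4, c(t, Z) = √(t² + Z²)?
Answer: 25615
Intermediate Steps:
c(t, Z) = √(Z² + t²)
J(C) = 4*C
d(4)*((55 + c(0, -6)) + J(-3)) - 1*(-25419) = 4*((55 + √((-6)² + 0²)) + 4*(-3)) - 1*(-25419) = 4*((55 + √(36 + 0)) - 12) + 25419 = 4*((55 + √36) - 12) + 25419 = 4*((55 + 6) - 12) + 25419 = 4*(61 - 12) + 25419 = 4*49 + 25419 = 196 + 25419 = 25615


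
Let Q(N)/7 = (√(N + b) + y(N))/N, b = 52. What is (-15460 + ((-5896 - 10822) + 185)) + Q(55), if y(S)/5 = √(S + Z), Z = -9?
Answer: -31993 + 7*√46/11 + 7*√107/55 ≈ -31987.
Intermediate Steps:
y(S) = 5*√(-9 + S) (y(S) = 5*√(S - 9) = 5*√(-9 + S))
Q(N) = 7*(√(52 + N) + 5*√(-9 + N))/N (Q(N) = 7*((√(N + 52) + 5*√(-9 + N))/N) = 7*((√(52 + N) + 5*√(-9 + N))/N) = 7*(√(52 + N) + 5*√(-9 + N))/N)
(-15460 + ((-5896 - 10822) + 185)) + Q(55) = (-15460 + ((-5896 - 10822) + 185)) + 7*(√(52 + 55) + 5*√(-9 + 55))/55 = (-15460 + (-16718 + 185)) + 7*(1/55)*(√107 + 5*√46) = (-15460 - 16533) + (7*√46/11 + 7*√107/55) = -31993 + (7*√46/11 + 7*√107/55) = -31993 + 7*√46/11 + 7*√107/55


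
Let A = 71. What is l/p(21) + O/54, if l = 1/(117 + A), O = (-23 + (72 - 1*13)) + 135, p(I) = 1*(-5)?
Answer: 8927/2820 ≈ 3.1656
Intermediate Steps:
p(I) = -5
O = 171 (O = (-23 + (72 - 13)) + 135 = (-23 + 59) + 135 = 36 + 135 = 171)
l = 1/188 (l = 1/(117 + 71) = 1/188 ≈ 0.0053191)
l/p(21) + O/54 = (1/188)/(-5) + 171/54 = (1/188)*(-⅕) + 171*(1/54) = -1/940 + 19/6 = 8927/2820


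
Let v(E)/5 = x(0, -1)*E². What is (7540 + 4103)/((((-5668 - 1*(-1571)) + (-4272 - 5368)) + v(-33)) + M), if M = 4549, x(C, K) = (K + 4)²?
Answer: 11643/39817 ≈ 0.29241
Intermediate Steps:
x(C, K) = (4 + K)²
v(E) = 45*E² (v(E) = 5*((4 - 1)²*E²) = 5*(3²*E²) = 5*(9*E²) = 45*E²)
(7540 + 4103)/((((-5668 - 1*(-1571)) + (-4272 - 5368)) + v(-33)) + M) = (7540 + 4103)/((((-5668 - 1*(-1571)) + (-4272 - 5368)) + 45*(-33)²) + 4549) = 11643/((((-5668 + 1571) - 9640) + 45*1089) + 4549) = 11643/(((-4097 - 9640) + 49005) + 4549) = 11643/((-13737 + 49005) + 4549) = 11643/(35268 + 4549) = 11643/39817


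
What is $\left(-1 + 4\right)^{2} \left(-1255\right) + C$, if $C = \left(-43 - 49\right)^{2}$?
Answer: $-2831$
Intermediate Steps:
$C = 8464$ ($C = \left(-92\right)^{2} = 8464$)
$\left(-1 + 4\right)^{2} \left(-1255\right) + C = \left(-1 + 4\right)^{2} \left(-1255\right) + 8464 = 3^{2} \left(-1255\right) + 8464 = 9 \left(-1255\right) + 8464 = -11295 + 8464 = -2831$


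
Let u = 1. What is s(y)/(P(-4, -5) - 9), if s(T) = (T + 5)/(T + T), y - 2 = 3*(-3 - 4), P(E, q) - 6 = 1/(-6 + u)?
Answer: -35/304 ≈ -0.11513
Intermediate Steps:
P(E, q) = 29/5 (P(E, q) = 6 + 1/(-6 + 1) = 6 + 1/(-5) = 6 - ⅕ = 29/5)
y = -19 (y = 2 + 3*(-3 - 4) = 2 + 3*(-7) = 2 - 21 = -19)
s(T) = (5 + T)/(2*T) (s(T) = (5 + T)/((2*T)) = (5 + T)*(1/(2*T)) = (5 + T)/(2*T))
s(y)/(P(-4, -5) - 9) = ((½)*(5 - 19)/(-19))/(29/5 - 9) = ((½)*(-1/19)*(-14))/(-16/5) = (7/19)*(-5/16) = -35/304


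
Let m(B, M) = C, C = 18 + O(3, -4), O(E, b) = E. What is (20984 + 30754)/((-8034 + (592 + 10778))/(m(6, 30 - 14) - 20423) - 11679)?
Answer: -175926446/39713049 ≈ -4.4299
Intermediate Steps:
C = 21 (C = 18 + 3 = 21)
m(B, M) = 21
(20984 + 30754)/((-8034 + (592 + 10778))/(m(6, 30 - 14) - 20423) - 11679) = (20984 + 30754)/((-8034 + (592 + 10778))/(21 - 20423) - 11679) = 51738/((-8034 + 11370)/(-20402) - 11679) = 51738/(3336*(-1/20402) - 11679) = 51738/(-1668/10201 - 11679) = 51738/(-119139147/10201) = 51738*(-10201/119139147) = -175926446/39713049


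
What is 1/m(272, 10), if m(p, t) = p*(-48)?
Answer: -1/13056 ≈ -7.6593e-5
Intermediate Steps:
m(p, t) = -48*p
1/m(272, 10) = 1/(-48*272) = 1/(-13056) = -1/13056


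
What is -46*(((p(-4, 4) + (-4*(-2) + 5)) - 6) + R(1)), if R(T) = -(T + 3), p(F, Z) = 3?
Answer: -276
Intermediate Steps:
R(T) = -3 - T (R(T) = -(3 + T) = -3 - T)
-46*(((p(-4, 4) + (-4*(-2) + 5)) - 6) + R(1)) = -46*(((3 + (-4*(-2) + 5)) - 6) + (-3 - 1*1)) = -46*(((3 + (8 + 5)) - 6) + (-3 - 1)) = -46*(((3 + 13) - 6) - 4) = -46*((16 - 6) - 4) = -46*(10 - 4) = -46*6 = -276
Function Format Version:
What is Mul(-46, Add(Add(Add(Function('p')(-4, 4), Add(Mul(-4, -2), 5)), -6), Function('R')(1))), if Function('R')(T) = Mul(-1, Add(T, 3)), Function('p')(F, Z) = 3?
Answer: -276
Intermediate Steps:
Function('R')(T) = Add(-3, Mul(-1, T)) (Function('R')(T) = Mul(-1, Add(3, T)) = Add(-3, Mul(-1, T)))
Mul(-46, Add(Add(Add(Function('p')(-4, 4), Add(Mul(-4, -2), 5)), -6), Function('R')(1))) = Mul(-46, Add(Add(Add(3, Add(Mul(-4, -2), 5)), -6), Add(-3, Mul(-1, 1)))) = Mul(-46, Add(Add(Add(3, Add(8, 5)), -6), Add(-3, -1))) = Mul(-46, Add(Add(Add(3, 13), -6), -4)) = Mul(-46, Add(Add(16, -6), -4)) = Mul(-46, Add(10, -4)) = Mul(-46, 6) = -276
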